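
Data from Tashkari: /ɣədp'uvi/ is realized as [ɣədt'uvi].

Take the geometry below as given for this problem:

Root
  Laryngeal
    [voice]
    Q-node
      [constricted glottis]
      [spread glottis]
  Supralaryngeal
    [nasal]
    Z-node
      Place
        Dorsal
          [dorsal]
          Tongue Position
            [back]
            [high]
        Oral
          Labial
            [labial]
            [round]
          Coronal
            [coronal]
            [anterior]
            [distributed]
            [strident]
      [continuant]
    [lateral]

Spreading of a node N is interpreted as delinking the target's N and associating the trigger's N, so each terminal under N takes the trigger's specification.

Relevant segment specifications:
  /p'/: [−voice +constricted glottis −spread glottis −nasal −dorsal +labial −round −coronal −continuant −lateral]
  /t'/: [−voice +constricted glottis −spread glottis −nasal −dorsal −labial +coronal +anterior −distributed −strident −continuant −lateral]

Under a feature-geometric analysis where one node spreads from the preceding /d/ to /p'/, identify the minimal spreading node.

Oral

/p'/ and [t'] differ in [labial], [round], [coronal], [anterior], [distributed], [strident]; every other specified feature is identical.
Tracing each changed feature up the tree, the paths first meet at Oral; any lower node misses at least one of them.
Spreading Oral from /d/ overwrites each of those terminals with /d/'s values, yielding exactly [t'].
Features on which the two segments disagree outside Oral, such as [voice], [constricted glottis], are unchanged — nothing dominating them spread, and Oral is the minimal sufficient constituent.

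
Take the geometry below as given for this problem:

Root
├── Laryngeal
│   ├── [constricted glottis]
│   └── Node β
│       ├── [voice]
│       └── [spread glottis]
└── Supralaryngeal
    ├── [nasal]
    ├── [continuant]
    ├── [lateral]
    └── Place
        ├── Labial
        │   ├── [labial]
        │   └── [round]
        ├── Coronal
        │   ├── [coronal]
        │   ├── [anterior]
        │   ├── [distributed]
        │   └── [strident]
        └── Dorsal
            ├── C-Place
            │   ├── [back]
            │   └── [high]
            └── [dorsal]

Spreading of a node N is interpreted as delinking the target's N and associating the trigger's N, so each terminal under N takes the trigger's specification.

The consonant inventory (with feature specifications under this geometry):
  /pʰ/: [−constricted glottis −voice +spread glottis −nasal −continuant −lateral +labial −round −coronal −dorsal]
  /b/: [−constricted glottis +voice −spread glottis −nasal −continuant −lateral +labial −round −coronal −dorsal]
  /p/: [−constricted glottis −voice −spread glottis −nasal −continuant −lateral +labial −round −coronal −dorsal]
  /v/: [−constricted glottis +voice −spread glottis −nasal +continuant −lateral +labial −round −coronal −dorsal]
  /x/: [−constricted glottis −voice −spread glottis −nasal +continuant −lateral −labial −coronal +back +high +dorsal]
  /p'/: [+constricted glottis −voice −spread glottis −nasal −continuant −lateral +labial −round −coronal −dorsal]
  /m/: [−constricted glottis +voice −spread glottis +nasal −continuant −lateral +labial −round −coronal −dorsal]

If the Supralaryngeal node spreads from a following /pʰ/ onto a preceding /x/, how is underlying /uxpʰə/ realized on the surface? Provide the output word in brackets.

Terminals under Supralaryngeal in this geometry: [nasal], [continuant], [lateral], [labial], [round], [coronal], [anterior], [distributed], [strident], [back], [high], [dorsal].
After delinking /x/'s Supralaryngeal and linking /pʰ/'s, the affected terminals become [−nasal], [−continuant], [−lateral], [+labial], [−round], [−coronal], [−dorsal]; [constricted glottis], [voice], [spread glottis] (outside Supralaryngeal) are retained from /x/.
This feature bundle is that of [p], so /uxpʰə/ surfaces as [uppʰə].

[uppʰə]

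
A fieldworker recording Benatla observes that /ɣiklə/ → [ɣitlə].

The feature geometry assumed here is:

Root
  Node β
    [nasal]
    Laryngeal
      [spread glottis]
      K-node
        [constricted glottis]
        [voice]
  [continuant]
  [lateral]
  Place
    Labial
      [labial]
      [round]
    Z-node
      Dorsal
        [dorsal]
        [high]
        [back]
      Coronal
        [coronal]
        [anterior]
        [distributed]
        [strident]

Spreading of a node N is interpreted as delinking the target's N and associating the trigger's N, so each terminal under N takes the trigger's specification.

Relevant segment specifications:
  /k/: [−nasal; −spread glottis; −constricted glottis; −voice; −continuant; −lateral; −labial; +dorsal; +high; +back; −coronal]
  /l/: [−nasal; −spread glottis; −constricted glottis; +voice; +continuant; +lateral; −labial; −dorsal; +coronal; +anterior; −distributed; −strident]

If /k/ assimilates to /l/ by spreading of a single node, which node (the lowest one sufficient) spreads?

The alternation /k/ → [t] changes [coronal], [anterior], [distributed], [strident], [dorsal], [high], [back] and nothing else.
Tracing each changed feature up the tree, the paths first meet at Z-node; any lower node misses at least one of them.
Spreading Z-node from /l/ overwrites each of those terminals with /l/'s values, yielding exactly [t].
[lateral], [voice] stay as in /k/ although /l/ differs there, so no node dominating them spread; among the remaining candidates Z-node is the lowest that derives the output.

Z-node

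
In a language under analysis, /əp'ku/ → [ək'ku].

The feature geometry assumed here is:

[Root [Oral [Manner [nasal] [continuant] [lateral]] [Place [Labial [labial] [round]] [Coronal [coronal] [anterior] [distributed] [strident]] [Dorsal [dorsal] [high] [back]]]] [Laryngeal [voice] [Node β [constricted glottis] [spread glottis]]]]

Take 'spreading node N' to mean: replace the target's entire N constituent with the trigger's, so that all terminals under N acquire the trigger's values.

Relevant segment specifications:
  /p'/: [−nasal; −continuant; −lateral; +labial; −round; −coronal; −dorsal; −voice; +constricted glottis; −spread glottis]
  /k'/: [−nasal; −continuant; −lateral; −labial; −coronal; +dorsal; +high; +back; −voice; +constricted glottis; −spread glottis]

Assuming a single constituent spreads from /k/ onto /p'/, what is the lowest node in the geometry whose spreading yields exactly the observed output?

Place

The alternation /p'/ → [k'] changes [labial], [round], [dorsal], [high], [back] and nothing else.
Tracing each changed feature up the tree, the paths first meet at Place; any lower node misses at least one of them.
If Place spreads, every terminal under it takes /k/'s value, producing [k'] as observed.
[constricted glottis] stays as in /p'/ although /k/ differs there, so no node dominating it spread; among the remaining candidates Place is the lowest that derives the output.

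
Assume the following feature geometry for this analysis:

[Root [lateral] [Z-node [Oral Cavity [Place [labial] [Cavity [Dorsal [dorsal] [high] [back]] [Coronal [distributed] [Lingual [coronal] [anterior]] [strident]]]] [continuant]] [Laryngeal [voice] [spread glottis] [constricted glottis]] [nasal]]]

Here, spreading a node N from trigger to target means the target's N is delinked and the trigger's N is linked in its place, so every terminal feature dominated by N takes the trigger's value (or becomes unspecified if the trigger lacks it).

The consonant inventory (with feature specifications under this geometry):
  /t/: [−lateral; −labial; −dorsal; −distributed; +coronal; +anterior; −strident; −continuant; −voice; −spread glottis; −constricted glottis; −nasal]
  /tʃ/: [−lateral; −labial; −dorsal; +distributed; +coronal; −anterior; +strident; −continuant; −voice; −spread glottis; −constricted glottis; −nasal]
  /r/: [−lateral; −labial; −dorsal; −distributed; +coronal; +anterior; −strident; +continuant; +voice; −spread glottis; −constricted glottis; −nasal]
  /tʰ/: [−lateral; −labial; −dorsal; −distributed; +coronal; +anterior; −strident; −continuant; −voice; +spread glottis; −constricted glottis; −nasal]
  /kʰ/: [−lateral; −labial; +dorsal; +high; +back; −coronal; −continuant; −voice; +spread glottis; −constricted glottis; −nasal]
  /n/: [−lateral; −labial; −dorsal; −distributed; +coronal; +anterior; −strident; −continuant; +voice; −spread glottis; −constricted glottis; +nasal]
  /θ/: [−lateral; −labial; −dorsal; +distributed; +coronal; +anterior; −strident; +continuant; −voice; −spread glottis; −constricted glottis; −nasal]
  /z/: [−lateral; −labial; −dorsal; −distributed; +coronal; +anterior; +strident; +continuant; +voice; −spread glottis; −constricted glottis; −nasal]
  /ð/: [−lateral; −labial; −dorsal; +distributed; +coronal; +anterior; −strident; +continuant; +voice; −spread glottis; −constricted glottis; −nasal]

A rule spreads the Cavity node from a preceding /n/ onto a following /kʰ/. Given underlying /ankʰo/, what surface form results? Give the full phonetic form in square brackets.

[antʰo]

Cavity immediately or transitively dominates [dorsal], [high], [back], [distributed], [coronal], [anterior], [strident].
After delinking /kʰ/'s Cavity and linking /n/'s, the affected terminals become [−dorsal], [−distributed], [+coronal], [+anterior], [−strident]; [lateral], [labial], [continuant], … (outside Cavity) are retained from /kʰ/.
This feature bundle is that of [tʰ], so /ankʰo/ surfaces as [antʰo].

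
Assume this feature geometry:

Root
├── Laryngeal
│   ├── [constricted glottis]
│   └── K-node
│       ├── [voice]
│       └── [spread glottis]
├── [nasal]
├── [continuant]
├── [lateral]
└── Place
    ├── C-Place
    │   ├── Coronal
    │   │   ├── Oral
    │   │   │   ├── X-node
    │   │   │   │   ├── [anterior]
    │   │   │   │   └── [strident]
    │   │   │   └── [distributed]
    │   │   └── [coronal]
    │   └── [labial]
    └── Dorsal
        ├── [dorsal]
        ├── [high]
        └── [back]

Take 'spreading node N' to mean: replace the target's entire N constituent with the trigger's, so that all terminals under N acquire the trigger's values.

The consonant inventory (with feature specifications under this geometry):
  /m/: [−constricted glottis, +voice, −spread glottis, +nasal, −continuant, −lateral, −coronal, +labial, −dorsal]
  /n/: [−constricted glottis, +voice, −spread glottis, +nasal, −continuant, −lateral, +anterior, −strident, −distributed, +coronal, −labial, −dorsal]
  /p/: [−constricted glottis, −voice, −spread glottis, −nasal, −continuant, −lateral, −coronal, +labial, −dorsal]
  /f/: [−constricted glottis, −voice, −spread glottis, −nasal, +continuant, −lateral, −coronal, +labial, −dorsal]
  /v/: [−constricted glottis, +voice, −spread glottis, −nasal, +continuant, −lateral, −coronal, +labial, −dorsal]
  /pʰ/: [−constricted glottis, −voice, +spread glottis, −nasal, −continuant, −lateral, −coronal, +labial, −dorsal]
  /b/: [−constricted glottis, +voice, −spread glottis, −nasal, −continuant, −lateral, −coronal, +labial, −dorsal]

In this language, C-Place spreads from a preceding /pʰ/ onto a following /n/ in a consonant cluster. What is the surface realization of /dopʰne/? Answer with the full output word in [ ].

[dopʰme]

C-Place immediately or transitively dominates [anterior], [strident], [distributed], [coronal], [labial].
The target acquires /pʰ/'s values for everything under C-Place — [−coronal], [+labial] — while keeping its own [constricted glottis], [voice], [spread glottis], ….
The resulting bundle matches /m/ in the inventory; substituting it for /n/ gives [dopʰme].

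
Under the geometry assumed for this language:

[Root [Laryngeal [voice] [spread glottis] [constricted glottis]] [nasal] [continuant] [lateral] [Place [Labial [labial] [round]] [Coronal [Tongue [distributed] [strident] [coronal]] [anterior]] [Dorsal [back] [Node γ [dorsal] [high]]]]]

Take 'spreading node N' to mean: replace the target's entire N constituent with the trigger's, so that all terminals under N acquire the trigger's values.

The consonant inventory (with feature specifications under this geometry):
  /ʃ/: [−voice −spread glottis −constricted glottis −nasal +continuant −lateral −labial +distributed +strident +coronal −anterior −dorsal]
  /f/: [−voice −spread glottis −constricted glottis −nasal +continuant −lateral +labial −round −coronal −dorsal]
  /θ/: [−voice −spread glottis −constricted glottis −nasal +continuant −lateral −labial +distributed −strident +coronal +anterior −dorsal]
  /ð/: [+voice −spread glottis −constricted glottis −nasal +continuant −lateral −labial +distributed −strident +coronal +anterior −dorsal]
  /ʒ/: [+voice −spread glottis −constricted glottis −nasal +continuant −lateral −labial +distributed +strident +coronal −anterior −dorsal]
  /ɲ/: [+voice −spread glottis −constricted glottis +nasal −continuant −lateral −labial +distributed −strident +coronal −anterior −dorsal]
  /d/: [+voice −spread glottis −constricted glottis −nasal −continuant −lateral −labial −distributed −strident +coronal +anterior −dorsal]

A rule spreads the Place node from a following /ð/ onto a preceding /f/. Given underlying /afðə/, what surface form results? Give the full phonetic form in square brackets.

[aθðə]

Place immediately or transitively dominates [labial], [round], [distributed], [strident], [coronal], [anterior], [back], [dorsal], [high].
After delinking /f/'s Place and linking /ð/'s, the affected terminals become [−labial], [+distributed], [−strident], [+coronal], [+anterior], [−dorsal]; [voice], [spread glottis], [constricted glottis], … (outside Place) are retained from /f/.
The resulting bundle matches /θ/ in the inventory; substituting it for /f/ gives [aθðə].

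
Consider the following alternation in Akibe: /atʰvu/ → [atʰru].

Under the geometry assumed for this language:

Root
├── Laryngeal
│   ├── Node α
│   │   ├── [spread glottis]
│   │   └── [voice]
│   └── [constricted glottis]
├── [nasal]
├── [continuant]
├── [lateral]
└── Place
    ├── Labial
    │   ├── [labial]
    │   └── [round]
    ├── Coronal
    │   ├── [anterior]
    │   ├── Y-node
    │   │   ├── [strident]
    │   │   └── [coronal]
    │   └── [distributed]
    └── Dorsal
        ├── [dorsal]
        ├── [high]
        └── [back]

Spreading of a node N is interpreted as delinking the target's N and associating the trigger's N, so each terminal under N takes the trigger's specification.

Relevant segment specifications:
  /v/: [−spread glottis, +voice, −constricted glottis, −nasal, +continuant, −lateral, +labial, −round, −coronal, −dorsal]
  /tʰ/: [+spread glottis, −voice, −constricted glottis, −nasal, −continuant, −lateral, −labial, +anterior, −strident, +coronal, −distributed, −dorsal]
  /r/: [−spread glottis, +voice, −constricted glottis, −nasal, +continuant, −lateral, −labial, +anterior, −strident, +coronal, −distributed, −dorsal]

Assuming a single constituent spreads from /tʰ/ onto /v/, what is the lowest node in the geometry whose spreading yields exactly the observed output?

Place

Feature comparison: [labial], [round], [coronal], [anterior], [distributed], [strident] differ between /v/ and [r]; the remaining terminals match.
Tracing each changed feature up the tree, the paths first meet at Place; any lower node misses at least one of them.
Spreading Place from /tʰ/ overwrites each of those terminals with /tʰ/'s values, yielding exactly [r].
Since [spread glottis], [voice] are preserved even though /tʰ/ disagrees there, no node above Place spread.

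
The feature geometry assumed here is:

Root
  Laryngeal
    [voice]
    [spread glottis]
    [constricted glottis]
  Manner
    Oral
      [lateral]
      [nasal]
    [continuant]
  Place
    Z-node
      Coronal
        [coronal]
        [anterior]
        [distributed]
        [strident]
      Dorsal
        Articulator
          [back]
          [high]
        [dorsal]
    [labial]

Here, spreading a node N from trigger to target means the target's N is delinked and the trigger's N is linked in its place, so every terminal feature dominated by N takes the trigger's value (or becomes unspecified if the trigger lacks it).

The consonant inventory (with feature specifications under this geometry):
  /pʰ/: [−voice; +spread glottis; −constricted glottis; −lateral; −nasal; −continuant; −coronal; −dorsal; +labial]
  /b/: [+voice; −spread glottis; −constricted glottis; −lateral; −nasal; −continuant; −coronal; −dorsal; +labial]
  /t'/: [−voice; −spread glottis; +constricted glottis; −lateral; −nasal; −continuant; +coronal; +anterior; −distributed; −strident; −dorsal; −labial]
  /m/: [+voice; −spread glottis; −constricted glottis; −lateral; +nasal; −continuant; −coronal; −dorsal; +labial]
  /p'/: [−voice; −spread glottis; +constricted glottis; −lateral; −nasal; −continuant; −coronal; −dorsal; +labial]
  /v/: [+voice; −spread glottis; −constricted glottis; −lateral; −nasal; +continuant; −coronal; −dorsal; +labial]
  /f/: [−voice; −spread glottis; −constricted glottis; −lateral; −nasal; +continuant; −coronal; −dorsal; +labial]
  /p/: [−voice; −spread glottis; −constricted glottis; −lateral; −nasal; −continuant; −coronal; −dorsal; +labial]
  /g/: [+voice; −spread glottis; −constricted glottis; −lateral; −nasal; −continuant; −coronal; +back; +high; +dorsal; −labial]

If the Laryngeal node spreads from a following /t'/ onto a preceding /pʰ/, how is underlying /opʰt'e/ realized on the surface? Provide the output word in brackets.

Laryngeal immediately or transitively dominates [voice], [spread glottis], [constricted glottis].
The target acquires /t'/'s values for everything under Laryngeal — [−voice], [−spread glottis], [+constricted glottis] — while keeping its own [lateral], [nasal], [continuant], ….
Among the inventory, only /p'/ has exactly this specification, giving the surface form [op't'e].

[op't'e]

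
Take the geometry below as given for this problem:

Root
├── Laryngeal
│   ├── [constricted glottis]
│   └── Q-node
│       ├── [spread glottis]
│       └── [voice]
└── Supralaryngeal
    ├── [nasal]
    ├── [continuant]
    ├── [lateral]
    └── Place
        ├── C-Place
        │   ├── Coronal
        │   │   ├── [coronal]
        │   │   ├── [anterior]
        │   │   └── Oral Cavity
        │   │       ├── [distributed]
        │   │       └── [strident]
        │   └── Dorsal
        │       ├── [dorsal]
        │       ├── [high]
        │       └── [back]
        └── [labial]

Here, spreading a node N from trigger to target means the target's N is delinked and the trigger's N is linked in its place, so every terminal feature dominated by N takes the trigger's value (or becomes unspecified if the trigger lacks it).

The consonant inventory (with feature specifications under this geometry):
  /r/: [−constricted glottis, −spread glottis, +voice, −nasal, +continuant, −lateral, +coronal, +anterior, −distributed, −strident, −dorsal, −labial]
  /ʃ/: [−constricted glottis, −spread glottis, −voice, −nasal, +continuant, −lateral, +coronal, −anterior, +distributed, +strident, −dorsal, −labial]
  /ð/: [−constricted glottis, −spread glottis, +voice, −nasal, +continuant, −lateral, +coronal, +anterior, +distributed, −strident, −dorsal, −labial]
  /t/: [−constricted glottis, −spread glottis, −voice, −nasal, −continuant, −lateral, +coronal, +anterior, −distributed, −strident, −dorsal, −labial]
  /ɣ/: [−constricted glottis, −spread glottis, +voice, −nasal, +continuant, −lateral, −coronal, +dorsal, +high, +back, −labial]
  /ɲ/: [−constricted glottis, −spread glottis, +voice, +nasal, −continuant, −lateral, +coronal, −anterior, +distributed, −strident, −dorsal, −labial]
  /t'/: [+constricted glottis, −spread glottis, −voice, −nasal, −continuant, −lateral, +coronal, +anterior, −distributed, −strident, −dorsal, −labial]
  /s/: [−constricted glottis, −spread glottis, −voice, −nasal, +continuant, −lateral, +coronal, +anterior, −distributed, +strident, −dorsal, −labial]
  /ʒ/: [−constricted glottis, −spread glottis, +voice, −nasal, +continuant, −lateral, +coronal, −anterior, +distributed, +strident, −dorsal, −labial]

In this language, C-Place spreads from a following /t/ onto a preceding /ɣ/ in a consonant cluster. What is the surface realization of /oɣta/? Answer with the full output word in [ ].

[orta]

Terminals under C-Place in this geometry: [coronal], [anterior], [distributed], [strident], [dorsal], [high], [back].
The target acquires /t/'s values for everything under C-Place — [+coronal], [+anterior], [−distributed], [−strident], [−dorsal] — while keeping its own [constricted glottis], [spread glottis], [voice], ….
Among the inventory, only /r/ has exactly this specification, giving the surface form [orta].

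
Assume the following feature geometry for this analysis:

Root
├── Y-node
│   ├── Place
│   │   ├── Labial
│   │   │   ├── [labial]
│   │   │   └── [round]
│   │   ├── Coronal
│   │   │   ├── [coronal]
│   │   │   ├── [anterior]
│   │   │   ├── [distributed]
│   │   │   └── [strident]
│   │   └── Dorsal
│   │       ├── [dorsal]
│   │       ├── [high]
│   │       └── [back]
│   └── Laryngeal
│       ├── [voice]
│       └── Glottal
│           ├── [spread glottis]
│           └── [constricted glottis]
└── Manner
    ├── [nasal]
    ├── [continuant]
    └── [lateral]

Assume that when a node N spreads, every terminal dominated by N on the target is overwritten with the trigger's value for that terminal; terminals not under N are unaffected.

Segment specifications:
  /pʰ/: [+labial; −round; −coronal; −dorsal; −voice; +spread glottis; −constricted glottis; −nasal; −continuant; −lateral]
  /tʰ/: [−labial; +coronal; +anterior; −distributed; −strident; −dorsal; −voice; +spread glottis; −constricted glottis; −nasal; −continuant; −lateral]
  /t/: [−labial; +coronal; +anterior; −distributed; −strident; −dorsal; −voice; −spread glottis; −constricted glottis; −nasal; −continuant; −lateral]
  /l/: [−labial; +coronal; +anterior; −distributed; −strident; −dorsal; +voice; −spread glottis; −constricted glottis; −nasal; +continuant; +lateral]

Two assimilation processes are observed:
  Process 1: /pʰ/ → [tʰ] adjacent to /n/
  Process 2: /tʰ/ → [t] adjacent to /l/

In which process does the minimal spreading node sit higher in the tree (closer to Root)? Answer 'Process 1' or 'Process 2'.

Process 1

Process 1: the features that change are [labial], [round], [coronal], [anterior], [distributed], [strident]; the minimal node is Place (depth 2).
In Process 2, [spread glottis] changes, so the minimal spreading node is [spread glottis] at depth 4.
Place (depth 2) sits above [spread glottis] (depth 4), making Process 1 the one with the higher spreading node.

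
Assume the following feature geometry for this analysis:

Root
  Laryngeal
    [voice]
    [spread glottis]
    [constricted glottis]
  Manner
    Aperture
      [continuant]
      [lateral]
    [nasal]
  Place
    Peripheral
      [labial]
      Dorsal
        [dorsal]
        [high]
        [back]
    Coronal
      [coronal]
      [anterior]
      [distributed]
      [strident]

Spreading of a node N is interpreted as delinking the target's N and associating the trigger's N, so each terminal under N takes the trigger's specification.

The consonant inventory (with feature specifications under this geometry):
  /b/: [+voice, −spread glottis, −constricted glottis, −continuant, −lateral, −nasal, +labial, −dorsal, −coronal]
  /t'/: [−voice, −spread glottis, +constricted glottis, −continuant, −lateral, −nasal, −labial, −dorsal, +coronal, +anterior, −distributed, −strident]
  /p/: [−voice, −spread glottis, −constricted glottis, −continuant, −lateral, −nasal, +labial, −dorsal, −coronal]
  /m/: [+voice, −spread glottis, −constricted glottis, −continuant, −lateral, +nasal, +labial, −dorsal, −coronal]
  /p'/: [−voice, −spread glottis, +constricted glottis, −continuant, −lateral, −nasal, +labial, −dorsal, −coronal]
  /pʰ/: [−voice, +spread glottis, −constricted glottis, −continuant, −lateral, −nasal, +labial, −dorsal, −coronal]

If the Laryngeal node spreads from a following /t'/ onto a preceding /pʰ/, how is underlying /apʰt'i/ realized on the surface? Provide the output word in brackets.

Laryngeal immediately or transitively dominates [voice], [spread glottis], [constricted glottis].
Spreading Laryngeal from /t'/ onto /pʰ/ replaces those values with /t'/'s: [−voice], [−spread glottis], [+constricted glottis]. Features outside Laryngeal ([continuant], [lateral], [nasal], …) stay as in /pʰ/.
This feature bundle is that of [p'], so /apʰt'i/ surfaces as [ap't'i].

[ap't'i]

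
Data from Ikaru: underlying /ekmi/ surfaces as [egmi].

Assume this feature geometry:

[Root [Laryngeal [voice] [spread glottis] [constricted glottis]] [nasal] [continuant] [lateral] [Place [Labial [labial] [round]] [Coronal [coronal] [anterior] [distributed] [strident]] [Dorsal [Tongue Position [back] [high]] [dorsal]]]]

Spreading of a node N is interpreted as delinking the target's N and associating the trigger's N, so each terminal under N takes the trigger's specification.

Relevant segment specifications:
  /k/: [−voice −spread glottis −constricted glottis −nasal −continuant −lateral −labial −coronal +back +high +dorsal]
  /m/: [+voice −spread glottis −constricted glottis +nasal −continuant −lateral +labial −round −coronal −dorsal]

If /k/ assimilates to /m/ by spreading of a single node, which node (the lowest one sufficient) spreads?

[voice]

The alternation /k/ → [g] changes [voice] and nothing else.
Only a single terminal changes, and /m/ supplies the new value, so [voice] itself is the minimal spreading constituent.
[nasal], [dorsal] stay as in /k/ although /m/ differs there, so no node dominating them spread; among the remaining candidates [voice] is the lowest that derives the output.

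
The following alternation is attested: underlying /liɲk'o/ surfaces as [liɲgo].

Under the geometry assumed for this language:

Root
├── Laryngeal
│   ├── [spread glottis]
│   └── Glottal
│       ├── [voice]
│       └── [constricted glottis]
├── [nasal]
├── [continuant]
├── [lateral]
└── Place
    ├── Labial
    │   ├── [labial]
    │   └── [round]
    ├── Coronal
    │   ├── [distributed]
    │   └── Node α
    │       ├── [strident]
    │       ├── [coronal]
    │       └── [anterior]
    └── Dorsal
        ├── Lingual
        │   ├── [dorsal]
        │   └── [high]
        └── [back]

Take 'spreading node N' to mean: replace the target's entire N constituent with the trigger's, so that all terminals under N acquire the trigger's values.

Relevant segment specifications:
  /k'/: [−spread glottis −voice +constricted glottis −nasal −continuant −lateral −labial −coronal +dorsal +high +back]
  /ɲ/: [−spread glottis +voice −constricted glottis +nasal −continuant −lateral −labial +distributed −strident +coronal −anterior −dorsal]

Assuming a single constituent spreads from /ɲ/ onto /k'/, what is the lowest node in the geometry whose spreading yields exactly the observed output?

Glottal

Comparing /k'/ with its surface form [g], the features that change are [voice], [constricted glottis].
Tracing each changed feature up the tree, the paths first meet at Glottal; any lower node misses at least one of them.
Spreading Glottal from /ɲ/ overwrites each of those terminals with /ɲ/'s values, yielding exactly [g].
Features on which the two segments disagree outside Glottal, such as [nasal], [coronal], are unchanged — nothing dominating them spread, and Glottal is the minimal sufficient constituent.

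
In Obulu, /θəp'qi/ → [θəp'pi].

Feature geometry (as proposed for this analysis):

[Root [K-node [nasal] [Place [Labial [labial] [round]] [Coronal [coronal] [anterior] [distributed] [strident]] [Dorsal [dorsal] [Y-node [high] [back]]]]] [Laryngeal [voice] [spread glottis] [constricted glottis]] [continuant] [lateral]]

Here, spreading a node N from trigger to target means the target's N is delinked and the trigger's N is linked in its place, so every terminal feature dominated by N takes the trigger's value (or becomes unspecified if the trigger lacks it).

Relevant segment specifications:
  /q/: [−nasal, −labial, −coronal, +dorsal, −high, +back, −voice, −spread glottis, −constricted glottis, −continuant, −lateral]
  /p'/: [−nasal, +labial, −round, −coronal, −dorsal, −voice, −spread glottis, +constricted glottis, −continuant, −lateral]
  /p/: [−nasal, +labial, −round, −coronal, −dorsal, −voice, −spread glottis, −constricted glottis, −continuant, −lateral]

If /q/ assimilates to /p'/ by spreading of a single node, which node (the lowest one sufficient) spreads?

The alternation /q/ → [p] changes [labial], [round], [dorsal], [high], [back] and nothing else.
The smallest constituent containing every changed terminal is Place — each of its daughters lacks at least one of the affected features.
Delinking /q/'s Place and associating /p'/'s Place gives precisely the feature bundle of [p].
[constricted glottis], a feature on which the two segments disagree outside Place, is unchanged — nothing dominating it spread, and Place is the minimal sufficient constituent.

Place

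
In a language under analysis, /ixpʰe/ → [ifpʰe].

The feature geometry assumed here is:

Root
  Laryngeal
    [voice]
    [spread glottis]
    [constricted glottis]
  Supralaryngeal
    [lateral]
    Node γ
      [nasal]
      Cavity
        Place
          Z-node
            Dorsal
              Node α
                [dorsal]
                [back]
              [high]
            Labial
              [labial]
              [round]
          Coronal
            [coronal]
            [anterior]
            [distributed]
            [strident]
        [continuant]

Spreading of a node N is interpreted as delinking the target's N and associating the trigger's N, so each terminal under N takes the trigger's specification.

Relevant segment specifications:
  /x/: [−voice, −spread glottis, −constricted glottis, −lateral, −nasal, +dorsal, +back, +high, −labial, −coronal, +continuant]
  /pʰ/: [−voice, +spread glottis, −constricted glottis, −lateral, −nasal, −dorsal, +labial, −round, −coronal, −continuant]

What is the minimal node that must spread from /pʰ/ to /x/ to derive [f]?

/x/ and [f] differ in [labial], [round], [dorsal], [high], [back]; every other specified feature is identical.
The smallest constituent containing every changed terminal is Z-node — each of its daughters lacks at least one of the affected features.
If Z-node spreads, every terminal under it takes /pʰ/'s value, producing [f] as observed.
[spread glottis], [continuant] stay as in /x/ although /pʰ/ differs there, so no node dominating them spread; among the remaining candidates Z-node is the lowest that derives the output.

Z-node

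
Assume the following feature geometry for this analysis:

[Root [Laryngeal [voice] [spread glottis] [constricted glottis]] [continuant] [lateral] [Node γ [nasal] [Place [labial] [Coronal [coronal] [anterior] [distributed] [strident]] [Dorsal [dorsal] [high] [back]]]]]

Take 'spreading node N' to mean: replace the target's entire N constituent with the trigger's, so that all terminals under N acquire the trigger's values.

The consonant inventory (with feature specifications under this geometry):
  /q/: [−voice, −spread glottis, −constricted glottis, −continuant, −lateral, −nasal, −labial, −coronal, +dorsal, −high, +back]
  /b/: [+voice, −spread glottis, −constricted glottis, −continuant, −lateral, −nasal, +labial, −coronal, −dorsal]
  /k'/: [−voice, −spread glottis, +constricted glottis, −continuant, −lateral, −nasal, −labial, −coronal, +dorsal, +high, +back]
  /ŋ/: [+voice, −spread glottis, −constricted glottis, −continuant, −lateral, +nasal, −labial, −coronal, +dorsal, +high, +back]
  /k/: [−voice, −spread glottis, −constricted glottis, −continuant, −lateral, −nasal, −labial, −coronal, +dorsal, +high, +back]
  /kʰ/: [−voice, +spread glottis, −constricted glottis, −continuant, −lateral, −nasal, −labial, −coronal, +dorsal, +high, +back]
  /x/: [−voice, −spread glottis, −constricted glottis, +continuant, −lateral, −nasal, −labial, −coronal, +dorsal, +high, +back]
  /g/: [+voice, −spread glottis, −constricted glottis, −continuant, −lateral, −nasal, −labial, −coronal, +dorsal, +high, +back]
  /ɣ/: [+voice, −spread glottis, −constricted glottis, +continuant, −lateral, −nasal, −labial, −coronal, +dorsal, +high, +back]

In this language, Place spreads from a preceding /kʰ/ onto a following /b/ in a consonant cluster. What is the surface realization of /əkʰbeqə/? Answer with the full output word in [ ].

Terminals under Place in this geometry: [labial], [coronal], [anterior], [distributed], [strident], [dorsal], [high], [back].
After delinking /b/'s Place and linking /kʰ/'s, the affected terminals become [−labial], [−coronal], [+dorsal], [+high], [+back]; [voice], [spread glottis], [constricted glottis], … (outside Place) are retained from /b/.
This feature bundle is that of [g], so /əkʰbeqə/ surfaces as [əkʰgeqə].

[əkʰgeqə]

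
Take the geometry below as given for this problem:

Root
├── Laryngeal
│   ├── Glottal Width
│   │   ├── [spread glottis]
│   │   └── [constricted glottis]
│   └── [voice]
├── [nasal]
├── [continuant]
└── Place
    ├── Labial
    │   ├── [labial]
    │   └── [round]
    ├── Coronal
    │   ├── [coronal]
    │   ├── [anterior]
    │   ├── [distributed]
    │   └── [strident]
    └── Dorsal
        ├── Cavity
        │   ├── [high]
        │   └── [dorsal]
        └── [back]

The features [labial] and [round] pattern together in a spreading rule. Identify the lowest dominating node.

[labial] lies under Labial (below Place).
[round]: Root > Place > Labial > [round].
Labial is the lowest common ancestor — every listed feature sits under it, and no single subconstituent of Labial covers them all.

Labial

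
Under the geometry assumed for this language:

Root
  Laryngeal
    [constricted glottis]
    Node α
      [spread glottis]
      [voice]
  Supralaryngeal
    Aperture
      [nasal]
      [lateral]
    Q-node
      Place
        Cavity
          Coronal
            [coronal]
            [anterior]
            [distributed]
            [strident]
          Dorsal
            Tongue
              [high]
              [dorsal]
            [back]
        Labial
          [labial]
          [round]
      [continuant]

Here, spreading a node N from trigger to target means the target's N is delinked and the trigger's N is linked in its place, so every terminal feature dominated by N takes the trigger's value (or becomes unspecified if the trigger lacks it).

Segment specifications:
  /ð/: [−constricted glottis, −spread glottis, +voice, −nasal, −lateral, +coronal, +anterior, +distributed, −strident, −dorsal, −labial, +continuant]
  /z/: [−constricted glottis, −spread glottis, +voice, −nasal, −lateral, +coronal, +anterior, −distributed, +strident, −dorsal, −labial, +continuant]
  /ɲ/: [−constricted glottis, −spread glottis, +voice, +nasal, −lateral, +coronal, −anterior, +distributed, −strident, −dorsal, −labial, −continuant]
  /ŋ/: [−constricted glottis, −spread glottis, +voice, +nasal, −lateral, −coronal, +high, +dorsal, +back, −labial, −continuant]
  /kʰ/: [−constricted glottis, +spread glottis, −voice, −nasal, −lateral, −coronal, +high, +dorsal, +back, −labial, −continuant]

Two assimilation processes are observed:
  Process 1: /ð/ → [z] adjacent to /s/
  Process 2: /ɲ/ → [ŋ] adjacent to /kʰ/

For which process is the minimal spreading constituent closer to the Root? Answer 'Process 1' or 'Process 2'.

Process 2

Process 1: the features that change are [distributed], [strident]; the minimal node is Coronal (depth 5).
Process 2 alters [coronal], [anterior], [distributed], [strident], [dorsal], [high], [back]; the lowest common ancestor is Cavity (depth 4 from Root).
Cavity is closer to Root than Coronal, so Process 2 spreads the higher node.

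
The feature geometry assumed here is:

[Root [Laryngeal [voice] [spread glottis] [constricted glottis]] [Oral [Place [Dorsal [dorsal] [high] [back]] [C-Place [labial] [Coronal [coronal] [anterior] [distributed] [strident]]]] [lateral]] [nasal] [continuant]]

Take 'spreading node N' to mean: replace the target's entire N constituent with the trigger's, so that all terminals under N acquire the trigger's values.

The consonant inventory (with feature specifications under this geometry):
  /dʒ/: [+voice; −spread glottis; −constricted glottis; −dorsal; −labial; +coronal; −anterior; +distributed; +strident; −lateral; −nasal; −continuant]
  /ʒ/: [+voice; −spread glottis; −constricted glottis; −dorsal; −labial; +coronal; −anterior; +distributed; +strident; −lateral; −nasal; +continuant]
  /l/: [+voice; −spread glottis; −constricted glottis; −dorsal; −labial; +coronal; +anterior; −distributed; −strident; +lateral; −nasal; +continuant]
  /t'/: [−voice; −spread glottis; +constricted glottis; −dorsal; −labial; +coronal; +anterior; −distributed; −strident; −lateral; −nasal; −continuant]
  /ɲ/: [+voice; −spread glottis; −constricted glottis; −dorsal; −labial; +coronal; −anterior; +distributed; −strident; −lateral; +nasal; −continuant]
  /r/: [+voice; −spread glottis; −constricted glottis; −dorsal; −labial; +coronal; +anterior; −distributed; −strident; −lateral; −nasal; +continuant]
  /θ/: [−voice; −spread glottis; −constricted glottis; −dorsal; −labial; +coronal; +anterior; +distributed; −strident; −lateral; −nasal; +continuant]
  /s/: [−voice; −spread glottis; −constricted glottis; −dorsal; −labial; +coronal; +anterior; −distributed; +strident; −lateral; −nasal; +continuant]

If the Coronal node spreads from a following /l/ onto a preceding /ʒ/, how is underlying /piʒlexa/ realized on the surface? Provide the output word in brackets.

The Coronal node dominates the terminals [coronal], [anterior], [distributed], [strident].
The target acquires /l/'s values for everything under Coronal — [+coronal], [+anterior], [−distributed], [−strident] — while keeping its own [voice], [spread glottis], [constricted glottis], ….
Among the inventory, only /r/ has exactly this specification, giving the surface form [pirlexa].

[pirlexa]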